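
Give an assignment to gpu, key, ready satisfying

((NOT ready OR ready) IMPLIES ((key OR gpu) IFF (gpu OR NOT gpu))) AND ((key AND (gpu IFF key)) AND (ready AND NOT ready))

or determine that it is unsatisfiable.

Case ready = True: the conjunct NOT ready is False.
Case ready = False: the conjunct ready is False.
Both cases fail — unsatisfiable.

No satisfying assignment exists.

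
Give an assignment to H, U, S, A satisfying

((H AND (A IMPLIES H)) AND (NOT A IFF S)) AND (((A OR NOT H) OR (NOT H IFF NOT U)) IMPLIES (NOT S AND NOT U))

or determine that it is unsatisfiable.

H = True, U = False, S = False, A = True

  (H AND (A IMPLIES H)) AND (NOT A IFF S) = True
    H AND (A IMPLIES H) = True
      A IMPLIES H = True
    NOT A IFF S = True
      NOT A = False
  ((A OR NOT H) OR (NOT H IFF NOT U)) IMPLIES (NOT S AND NOT U) = True
    (A OR NOT H) OR (NOT H IFF NOT U) = True
      A OR NOT H = True
        NOT H = False
      NOT H IFF NOT U = False
        NOT H = False
        NOT U = True
    NOT S AND NOT U = True
      NOT S = True
      NOT U = True
Both conjuncts True, so the formula holds.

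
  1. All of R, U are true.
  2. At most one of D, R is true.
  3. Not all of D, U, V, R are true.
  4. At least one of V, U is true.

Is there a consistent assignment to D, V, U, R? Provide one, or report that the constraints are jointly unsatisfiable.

D = False; V = True; U = True; R = True

  (1) {R, U}: all 2 true ✓
  (2) {D, R}: 1 true — at most one ✓
  (3) {D, U, V, R}: 3/4 true — not all ✓
  (4) {V, U}: 2 true — at least one ✓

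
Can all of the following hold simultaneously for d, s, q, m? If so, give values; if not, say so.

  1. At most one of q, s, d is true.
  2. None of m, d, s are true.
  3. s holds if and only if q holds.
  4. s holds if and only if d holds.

d: False, s: False, q: False, m: False

  (1) {q, s, d}: 0 true — at most one ✓
  (2) {m, d, s}: 0 true — none ✓
  (3) s=F, q=F — same ✓
  (4) s=F, d=F — same ✓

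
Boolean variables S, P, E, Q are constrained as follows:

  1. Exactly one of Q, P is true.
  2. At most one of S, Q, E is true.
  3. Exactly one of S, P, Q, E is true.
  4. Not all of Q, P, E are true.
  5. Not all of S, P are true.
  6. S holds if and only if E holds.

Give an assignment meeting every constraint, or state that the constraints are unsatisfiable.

S: False, P: False, E: False, Q: True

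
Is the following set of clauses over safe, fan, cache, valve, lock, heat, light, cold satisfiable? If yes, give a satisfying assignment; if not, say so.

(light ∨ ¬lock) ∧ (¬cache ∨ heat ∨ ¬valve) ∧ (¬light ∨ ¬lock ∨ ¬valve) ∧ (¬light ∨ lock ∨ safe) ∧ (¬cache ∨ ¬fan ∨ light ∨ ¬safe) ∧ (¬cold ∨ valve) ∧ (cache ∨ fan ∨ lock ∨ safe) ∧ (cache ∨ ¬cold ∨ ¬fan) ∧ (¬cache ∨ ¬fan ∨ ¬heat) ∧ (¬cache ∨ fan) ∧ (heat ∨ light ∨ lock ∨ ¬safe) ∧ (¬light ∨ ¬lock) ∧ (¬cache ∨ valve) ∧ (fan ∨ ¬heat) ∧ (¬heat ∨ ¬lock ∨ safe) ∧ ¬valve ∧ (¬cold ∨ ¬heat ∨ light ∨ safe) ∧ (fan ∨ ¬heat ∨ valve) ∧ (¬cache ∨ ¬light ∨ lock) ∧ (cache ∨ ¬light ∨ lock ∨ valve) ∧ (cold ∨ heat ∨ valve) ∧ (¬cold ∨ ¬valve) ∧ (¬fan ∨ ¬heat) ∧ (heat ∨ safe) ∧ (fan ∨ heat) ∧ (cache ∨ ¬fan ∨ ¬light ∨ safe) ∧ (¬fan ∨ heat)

Unsatisfiable — no assignment works.

Case heat = True:
  (fan ∨ ¬heat) forces fan = True.
  Clause (¬fan ∨ ¬heat) is falsified — contradiction.
Case heat = False:
  (¬valve) forces valve = False.
  (¬cold ∨ valve) forces cold = False.
  Clause (cold ∨ heat ∨ valve) is falsified — contradiction.
Both cases fail, so the formula is unsatisfiable.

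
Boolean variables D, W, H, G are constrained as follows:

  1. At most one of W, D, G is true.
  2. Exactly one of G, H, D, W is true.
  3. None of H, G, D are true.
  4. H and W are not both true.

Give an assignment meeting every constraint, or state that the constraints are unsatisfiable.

D: False, W: True, H: False, G: False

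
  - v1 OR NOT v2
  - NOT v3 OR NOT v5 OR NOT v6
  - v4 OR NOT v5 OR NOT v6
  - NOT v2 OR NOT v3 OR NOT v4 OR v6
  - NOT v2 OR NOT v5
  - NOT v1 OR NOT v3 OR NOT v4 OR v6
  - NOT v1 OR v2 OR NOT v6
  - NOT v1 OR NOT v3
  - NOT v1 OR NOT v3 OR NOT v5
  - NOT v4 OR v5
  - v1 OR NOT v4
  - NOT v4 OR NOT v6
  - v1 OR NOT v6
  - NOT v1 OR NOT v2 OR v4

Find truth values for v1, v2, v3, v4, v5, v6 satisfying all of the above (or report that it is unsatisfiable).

v1=F, v2=F, v3=F, v4=F, v5=T, v6=F

Set v1 = False.
  then (v1 OR NOT v2) forces v2 = False.
  then (v1 OR NOT v4) forces v4 = False.
  then (v1 OR NOT v6) forces v6 = False.
Set v3 = False.
Set v5 = True.
All clauses satisfied.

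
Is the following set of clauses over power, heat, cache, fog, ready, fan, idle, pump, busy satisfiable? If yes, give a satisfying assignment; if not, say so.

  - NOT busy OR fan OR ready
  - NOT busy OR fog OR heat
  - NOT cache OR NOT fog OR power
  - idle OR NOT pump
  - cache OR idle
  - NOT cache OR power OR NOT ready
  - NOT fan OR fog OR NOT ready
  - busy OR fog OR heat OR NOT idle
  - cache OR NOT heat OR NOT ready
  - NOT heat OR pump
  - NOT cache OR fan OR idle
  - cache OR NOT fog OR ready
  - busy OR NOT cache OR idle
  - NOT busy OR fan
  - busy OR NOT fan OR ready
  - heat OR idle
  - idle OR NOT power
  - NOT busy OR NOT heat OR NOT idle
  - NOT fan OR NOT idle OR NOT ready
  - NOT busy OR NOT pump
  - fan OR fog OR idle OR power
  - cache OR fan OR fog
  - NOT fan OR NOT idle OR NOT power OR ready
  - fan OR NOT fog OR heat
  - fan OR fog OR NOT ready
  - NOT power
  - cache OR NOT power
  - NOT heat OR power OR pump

Unit clause (NOT power) forces power = False.
Set heat = True.
  then (NOT heat OR pump) forces pump = True.
  then (NOT busy OR NOT pump) forces busy = False.
  then (idle OR NOT pump) forces idle = True.
Try cache = False:
  (cache OR NOT heat OR NOT ready) forces ready = False.
  (cache OR NOT fog OR ready) forces fog = False.
  (busy OR NOT fan OR ready) forces fan = False.
  clause (cache OR fan OR fog) is falsified — backtrack.
So cache = True.
  then (NOT cache OR NOT fog OR power) forces fog = False.
  then (NOT cache OR power OR NOT ready) forces ready = False.
  then (busy OR NOT fan OR ready) forces fan = False.
All clauses satisfied.

power=F; heat=T; cache=T; fog=F; ready=F; fan=F; idle=T; pump=T; busy=F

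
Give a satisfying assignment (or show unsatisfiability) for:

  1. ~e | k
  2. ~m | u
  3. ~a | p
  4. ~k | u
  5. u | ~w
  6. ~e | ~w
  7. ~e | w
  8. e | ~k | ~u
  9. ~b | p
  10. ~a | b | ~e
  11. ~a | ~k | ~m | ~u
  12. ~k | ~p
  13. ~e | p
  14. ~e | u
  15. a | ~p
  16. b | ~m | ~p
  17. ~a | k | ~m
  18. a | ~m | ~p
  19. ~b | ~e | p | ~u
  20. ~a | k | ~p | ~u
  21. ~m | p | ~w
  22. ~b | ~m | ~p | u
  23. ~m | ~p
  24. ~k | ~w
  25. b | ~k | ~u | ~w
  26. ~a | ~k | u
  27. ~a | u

Set p = False.
  then (~a | p) forces a = False.
  then (~b | p) forces b = False.
  then (~e | p) forces e = False.
Set u = True.
  then (e | ~k | ~u) forces k = False.
Set w = False.
Set m = True.
All clauses satisfied.

p = False, b = False, e = False, u = True, k = False, a = False, w = False, m = True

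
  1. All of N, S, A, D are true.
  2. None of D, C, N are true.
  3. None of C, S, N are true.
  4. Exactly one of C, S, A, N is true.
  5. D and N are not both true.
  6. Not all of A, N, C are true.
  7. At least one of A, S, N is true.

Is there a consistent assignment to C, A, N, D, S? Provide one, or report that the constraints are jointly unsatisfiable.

No satisfying assignment exists.

Case N = True:
  Constraint (2) is violated (N=T) — contradiction.
Case N = False:
  Constraint (1) is violated (N=F) — contradiction.
Both cases fail — unsatisfiable.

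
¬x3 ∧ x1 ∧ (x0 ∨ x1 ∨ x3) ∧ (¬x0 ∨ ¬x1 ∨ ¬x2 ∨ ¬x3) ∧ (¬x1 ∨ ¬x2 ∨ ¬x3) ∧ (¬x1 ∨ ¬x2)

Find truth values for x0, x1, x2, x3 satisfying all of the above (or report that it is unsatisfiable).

Unit clause (¬x3) forces x3 = False.
Unit clause (x1) forces x1 = True.
In (¬x1 ∨ ¬x2) only ¬x2 is left, so x2 = False.
Set x0 = True.
Check each clause:
  (¬x3): ¬x3 holds.
  (x1): x1 holds.
  (x0 ∨ x1 ∨ x3): x0 holds.
  (¬x0 ∨ ¬x1 ∨ ¬x2 ∨ ¬x3): ¬x2 holds.
  (¬x1 ∨ ¬x2 ∨ ¬x3): ¬x2 holds.
  (¬x1 ∨ ¬x2): ¬x2 holds.
All clauses satisfied.

x0 = True, x1 = True, x2 = False, x3 = False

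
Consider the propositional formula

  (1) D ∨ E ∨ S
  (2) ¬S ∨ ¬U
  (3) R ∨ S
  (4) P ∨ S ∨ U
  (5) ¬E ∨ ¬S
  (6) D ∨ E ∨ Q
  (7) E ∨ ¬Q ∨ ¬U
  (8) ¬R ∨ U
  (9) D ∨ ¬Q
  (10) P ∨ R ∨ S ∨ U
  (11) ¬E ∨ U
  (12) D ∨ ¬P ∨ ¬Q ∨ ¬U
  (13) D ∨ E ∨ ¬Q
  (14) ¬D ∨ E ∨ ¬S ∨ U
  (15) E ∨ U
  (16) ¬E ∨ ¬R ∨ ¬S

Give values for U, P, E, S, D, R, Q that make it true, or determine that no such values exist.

Set U = True.
  then (¬S ∨ ¬U) forces S = False.
  then (R ∨ S) forces R = True.
Set P = True.
Set E = True.
Set D = True.
Set Q = True.
All clauses satisfied.

U = True, P = True, E = True, S = False, D = True, R = True, Q = True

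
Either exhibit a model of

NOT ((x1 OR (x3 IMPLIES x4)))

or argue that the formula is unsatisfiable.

x1=F; x3=T; x4=F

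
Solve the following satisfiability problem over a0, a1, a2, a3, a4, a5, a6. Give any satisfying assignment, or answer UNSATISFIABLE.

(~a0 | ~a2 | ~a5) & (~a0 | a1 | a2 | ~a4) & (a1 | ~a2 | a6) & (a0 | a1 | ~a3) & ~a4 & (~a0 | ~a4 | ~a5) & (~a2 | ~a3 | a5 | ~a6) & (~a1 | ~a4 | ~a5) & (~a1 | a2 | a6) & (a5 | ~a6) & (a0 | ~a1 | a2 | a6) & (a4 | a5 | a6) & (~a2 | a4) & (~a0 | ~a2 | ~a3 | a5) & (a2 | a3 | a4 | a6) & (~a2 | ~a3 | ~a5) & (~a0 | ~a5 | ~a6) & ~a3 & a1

a0: False; a1: True; a2: False; a3: False; a4: False; a5: True; a6: True

Unit clause (~a4) forces a4 = False.
In (~a2 | a4) only ~a2 is left, so a2 = False.
Unit clause (~a3) forces a3 = False.
Unit clause (a1) forces a1 = True.
In (~a1 | a2 | a6) only a6 is left, so a6 = True.
In (a5 | ~a6) only a5 is left, so a5 = True.
In (~a0 | ~a5 | ~a6) only ~a0 is left, so a0 = False.
All clauses satisfied.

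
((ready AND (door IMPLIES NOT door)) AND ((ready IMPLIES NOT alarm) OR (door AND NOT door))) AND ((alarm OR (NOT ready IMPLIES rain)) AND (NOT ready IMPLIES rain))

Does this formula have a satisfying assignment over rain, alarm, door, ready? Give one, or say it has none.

rain=F, alarm=F, door=F, ready=T

  (ready AND (door IMPLIES NOT door)) AND ((ready IMPLIES NOT alarm) OR (door AND NOT door)) = True
    ready AND (door IMPLIES NOT door) = True
      door IMPLIES NOT door = True
        NOT door = True
    (ready IMPLIES NOT alarm) OR (door AND NOT door) = True
      ready IMPLIES NOT alarm = True
        NOT alarm = True
      door AND NOT door = False
        NOT door = True
  (alarm OR (NOT ready IMPLIES rain)) AND (NOT ready IMPLIES rain) = True
    alarm OR (NOT ready IMPLIES rain) = True
      NOT ready IMPLIES rain = True
        NOT ready = False
    NOT ready IMPLIES rain = True
      NOT ready = False
Both conjuncts True, so the formula holds.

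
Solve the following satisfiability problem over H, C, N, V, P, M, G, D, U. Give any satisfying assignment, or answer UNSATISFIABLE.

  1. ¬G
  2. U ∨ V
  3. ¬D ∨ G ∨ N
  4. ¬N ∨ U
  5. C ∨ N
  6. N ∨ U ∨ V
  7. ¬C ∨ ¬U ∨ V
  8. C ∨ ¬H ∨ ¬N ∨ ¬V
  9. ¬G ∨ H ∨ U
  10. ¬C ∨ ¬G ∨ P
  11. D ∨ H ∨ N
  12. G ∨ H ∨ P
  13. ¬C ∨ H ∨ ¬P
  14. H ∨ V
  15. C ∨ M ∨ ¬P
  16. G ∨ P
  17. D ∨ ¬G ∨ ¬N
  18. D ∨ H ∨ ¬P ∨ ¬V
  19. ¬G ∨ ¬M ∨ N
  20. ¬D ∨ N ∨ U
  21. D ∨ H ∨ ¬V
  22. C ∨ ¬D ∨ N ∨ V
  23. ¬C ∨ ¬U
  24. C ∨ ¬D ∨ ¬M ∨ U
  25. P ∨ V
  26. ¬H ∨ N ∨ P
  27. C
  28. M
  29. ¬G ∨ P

H: True, C: True, N: False, V: True, P: True, M: True, G: False, D: False, U: False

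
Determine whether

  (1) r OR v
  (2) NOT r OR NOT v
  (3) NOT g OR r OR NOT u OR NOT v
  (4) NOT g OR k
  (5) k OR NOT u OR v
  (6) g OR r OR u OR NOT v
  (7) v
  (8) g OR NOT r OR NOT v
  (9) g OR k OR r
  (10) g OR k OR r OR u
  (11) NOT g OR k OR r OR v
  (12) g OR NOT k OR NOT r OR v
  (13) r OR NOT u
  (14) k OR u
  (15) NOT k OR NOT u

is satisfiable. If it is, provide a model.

Unit clause (v) forces v = True.
In (NOT r OR NOT v) only NOT r is left, so r = False.
In (r OR NOT u) only NOT u is left, so u = False.
In (k OR u) only k is left, so k = True.
In (g OR r OR u OR NOT v) only g is left, so g = True.
All clauses satisfied.

r: False, v: True, g: True, k: True, u: False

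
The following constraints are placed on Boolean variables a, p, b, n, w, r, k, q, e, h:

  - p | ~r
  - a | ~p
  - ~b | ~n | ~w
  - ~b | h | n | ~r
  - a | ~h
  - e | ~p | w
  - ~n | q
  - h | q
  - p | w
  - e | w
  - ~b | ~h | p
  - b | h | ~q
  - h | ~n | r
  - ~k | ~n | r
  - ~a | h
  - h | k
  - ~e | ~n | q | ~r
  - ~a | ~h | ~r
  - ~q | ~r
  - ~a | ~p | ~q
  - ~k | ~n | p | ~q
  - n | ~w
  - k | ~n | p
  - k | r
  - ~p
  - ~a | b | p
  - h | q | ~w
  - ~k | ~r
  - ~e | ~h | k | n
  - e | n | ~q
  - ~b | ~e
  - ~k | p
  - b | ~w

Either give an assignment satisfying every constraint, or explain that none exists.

Case w = True:
  (n | ~w) forces n = True.
  (~b | ~n | ~w) forces b = False.
  Clause (b | ~w) is falsified — contradiction.
Case w = False:
  (p | w) forces p = True.
  Clause (~p) is falsified — contradiction.
Both cases fail, so the formula is unsatisfiable.

The formula is unsatisfiable.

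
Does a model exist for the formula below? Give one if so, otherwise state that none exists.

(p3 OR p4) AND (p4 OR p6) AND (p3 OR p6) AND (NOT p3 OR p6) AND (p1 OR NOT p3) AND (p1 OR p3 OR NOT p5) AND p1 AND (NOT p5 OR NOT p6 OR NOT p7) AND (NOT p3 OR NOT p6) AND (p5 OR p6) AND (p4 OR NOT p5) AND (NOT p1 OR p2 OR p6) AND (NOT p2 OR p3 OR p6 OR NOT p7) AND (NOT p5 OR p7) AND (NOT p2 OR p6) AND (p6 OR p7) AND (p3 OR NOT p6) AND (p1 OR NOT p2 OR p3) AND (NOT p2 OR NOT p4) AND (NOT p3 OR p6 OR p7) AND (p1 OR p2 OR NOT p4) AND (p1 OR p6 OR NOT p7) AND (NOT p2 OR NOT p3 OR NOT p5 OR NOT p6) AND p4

Case p3 = True:
  (NOT p3 OR p6) forces p6 = True.
  Clause (NOT p3 OR NOT p6) is falsified — contradiction.
Case p3 = False:
  (p3 OR p4) forces p4 = True.
  (p3 OR p6) forces p6 = True.
  Clause (p3 OR NOT p6) is falsified — contradiction.
Both cases fail, so the formula is unsatisfiable.

Unsatisfiable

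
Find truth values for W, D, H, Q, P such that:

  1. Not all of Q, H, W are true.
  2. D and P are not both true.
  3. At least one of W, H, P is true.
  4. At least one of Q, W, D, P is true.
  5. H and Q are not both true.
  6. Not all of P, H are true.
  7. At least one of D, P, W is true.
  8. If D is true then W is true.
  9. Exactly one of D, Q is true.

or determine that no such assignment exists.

W=F, D=F, H=F, Q=T, P=T

  (1) {Q, H, W}: 1/3 true — not all ✓
  (2) D=F, P=T — not both ✓
  (3) {W, H, P}: 1 true — at least one ✓
  (4) {Q, W, D, P}: 2 true — at least one ✓
  (5) H=F, Q=T — not both ✓
  (6) {P, H}: 1/2 true — not all ✓
  (7) {D, P, W}: 1 true — at least one ✓
  (8) D=F ⇒ W: vacuous ✓
  (9) {D, Q}: 1 true — exactly one ✓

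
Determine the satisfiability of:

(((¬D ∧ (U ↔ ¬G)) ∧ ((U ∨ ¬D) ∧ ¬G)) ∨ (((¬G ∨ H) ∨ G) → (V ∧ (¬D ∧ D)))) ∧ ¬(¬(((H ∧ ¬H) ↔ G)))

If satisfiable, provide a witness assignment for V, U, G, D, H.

V=F, U=T, G=F, D=F, H=F

  ((¬D ∧ (U ↔ ¬G)) ∧ ((U ∨ ¬D) ∧ ¬G)) ∨ (((¬G ∨ H) ∨ G) → (V ∧ (¬D ∧ D))) = True
    (¬D ∧ (U ↔ ¬G)) ∧ ((U ∨ ¬D) ∧ ¬G) = True
      ¬D ∧ (U ↔ ¬G) = True
        ¬D = True
        U ↔ ¬G = True
          ¬G = True
      (U ∨ ¬D) ∧ ¬G = True
        U ∨ ¬D = True
          ¬D = True
        ¬G = True
    ((¬G ∨ H) ∨ G) → (V ∧ (¬D ∧ D)) = False
      (¬G ∨ H) ∨ G = True
        ¬G ∨ H = True
          ¬G = True
      V ∧ (¬D ∧ D) = False
        ¬D ∧ D = False
          ¬D = True
  ¬(¬(((H ∧ ¬H) ↔ G))) = True
    ¬(((H ∧ ¬H) ↔ G)) = False
      (H ∧ ¬H) ↔ G = True
        H ∧ ¬H = False
          ¬H = True
Both conjuncts True, so the formula holds.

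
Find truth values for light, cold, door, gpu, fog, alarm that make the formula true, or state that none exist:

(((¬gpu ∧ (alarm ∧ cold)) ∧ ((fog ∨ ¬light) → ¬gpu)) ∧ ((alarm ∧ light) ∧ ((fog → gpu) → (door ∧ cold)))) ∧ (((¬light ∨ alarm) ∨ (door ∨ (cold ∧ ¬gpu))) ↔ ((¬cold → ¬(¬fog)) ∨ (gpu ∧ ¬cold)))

light=T, cold=T, door=T, gpu=F, fog=F, alarm=T

  ((¬gpu ∧ (alarm ∧ cold)) ∧ ((fog ∨ ¬light) → ¬gpu)) ∧ ((alarm ∧ light) ∧ ((fog → gpu) → (door ∧ cold))) = True
    (¬gpu ∧ (alarm ∧ cold)) ∧ ((fog ∨ ¬light) → ¬gpu) = True
      ¬gpu ∧ (alarm ∧ cold) = True
        ¬gpu = True
        alarm ∧ cold = True
      (fog ∨ ¬light) → ¬gpu = True
        fog ∨ ¬light = False
          ¬light = False
        ¬gpu = True
    (alarm ∧ light) ∧ ((fog → gpu) → (door ∧ cold)) = True
      alarm ∧ light = True
      (fog → gpu) → (door ∧ cold) = True
        fog → gpu = True
        door ∧ cold = True
  ((¬light ∨ alarm) ∨ (door ∨ (cold ∧ ¬gpu))) ↔ ((¬cold → ¬(¬fog)) ∨ (gpu ∧ ¬cold)) = True
    (¬light ∨ alarm) ∨ (door ∨ (cold ∧ ¬gpu)) = True
      ¬light ∨ alarm = True
        ¬light = False
      door ∨ (cold ∧ ¬gpu) = True
        cold ∧ ¬gpu = True
          ¬gpu = True
    (¬cold → ¬(¬fog)) ∨ (gpu ∧ ¬cold) = True
      ¬cold → ¬(¬fog) = True
        ¬cold = False
        ¬(¬fog) = False
          ¬fog = True
      gpu ∧ ¬cold = False
        ¬cold = False
Both conjuncts True, so the formula holds.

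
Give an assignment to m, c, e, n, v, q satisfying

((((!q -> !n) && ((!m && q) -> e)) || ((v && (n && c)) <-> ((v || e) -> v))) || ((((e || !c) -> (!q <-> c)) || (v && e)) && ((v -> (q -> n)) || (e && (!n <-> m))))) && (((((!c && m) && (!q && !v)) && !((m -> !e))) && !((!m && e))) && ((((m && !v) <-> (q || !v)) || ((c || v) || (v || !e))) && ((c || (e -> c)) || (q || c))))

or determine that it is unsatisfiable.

Case v = True: the conjunct !v is False.
Case v = False: the formula simplifies to ((((!q -> !n) && ((!m && q) -> e)) || e) || ((e || !c) -> (!q <-> c))) && (((((!c && m) && !q) && !((m -> !e))) && !((!m && e))) && ((m || (c || !e)) && ((c || (e -> c)) || (q || c)))).
  e = True: simplifies to ((((!c && m) && !q) && !(!m)) && !(!m)) && ((m || c) && ((c || c) || (q || c))).
    m = True: simplifies to (!c && !q) && ((c || c) || (q || c)).
      c = True: the conjunct !c is False.
      c = False: simplifies to !q && q.
        q = True: the conjunct !q is False.
        q = False: the conjunct q is False.
    m = False: the conjunct m is False.
  e = False: the conjunct !((m -> !e)) becomes !((m -> True)) = False.
Both cases fail — unsatisfiable.

Unsatisfiable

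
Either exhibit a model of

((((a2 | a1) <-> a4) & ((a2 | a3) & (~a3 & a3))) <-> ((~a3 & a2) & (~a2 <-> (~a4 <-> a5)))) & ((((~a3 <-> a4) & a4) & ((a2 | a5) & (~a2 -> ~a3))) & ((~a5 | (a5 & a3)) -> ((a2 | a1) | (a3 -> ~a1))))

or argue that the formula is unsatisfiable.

a1=F, a2=T, a3=F, a4=T, a5=F

  (((a2 | a1) <-> a4) & ((a2 | a3) & (~a3 & a3))) <-> ((~a3 & a2) & (~a2 <-> (~a4 <-> a5))) = True
    ((a2 | a1) <-> a4) & ((a2 | a3) & (~a3 & a3)) = False
      (a2 | a1) <-> a4 = True
        a2 | a1 = True
      (a2 | a3) & (~a3 & a3) = False
        a2 | a3 = True
        ~a3 & a3 = False
          ~a3 = True
    (~a3 & a2) & (~a2 <-> (~a4 <-> a5)) = False
      ~a3 & a2 = True
        ~a3 = True
      ~a2 <-> (~a4 <-> a5) = False
        ~a2 = False
        ~a4 <-> a5 = True
          ~a4 = False
  (((~a3 <-> a4) & a4) & ((a2 | a5) & (~a2 -> ~a3))) & ((~a5 | (a5 & a3)) -> ((a2 | a1) | (a3 -> ~a1))) = True
    ((~a3 <-> a4) & a4) & ((a2 | a5) & (~a2 -> ~a3)) = True
      (~a3 <-> a4) & a4 = True
        ~a3 <-> a4 = True
          ~a3 = True
      (a2 | a5) & (~a2 -> ~a3) = True
        a2 | a5 = True
        ~a2 -> ~a3 = True
          ~a2 = False
          ~a3 = True
    (~a5 | (a5 & a3)) -> ((a2 | a1) | (a3 -> ~a1)) = True
      ~a5 | (a5 & a3) = True
        ~a5 = True
        a5 & a3 = False
      (a2 | a1) | (a3 -> ~a1) = True
        a2 | a1 = True
        a3 -> ~a1 = True
          ~a1 = True
Both conjuncts True, so the formula holds.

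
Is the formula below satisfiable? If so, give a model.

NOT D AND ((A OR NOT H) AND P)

D = False, H = True, A = True, P = True

  NOT D = True
  (A OR NOT H) AND P = True
    A OR NOT H = True
      NOT H = False
Both conjuncts True, so the formula holds.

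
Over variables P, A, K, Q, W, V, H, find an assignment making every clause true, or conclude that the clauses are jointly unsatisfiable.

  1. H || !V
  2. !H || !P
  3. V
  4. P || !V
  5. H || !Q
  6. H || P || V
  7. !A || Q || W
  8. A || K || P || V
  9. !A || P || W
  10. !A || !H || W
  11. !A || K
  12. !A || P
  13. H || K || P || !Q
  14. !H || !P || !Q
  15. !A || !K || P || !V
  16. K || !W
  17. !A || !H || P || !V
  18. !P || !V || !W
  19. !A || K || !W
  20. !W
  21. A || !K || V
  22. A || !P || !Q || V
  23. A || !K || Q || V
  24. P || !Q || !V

Unsatisfiable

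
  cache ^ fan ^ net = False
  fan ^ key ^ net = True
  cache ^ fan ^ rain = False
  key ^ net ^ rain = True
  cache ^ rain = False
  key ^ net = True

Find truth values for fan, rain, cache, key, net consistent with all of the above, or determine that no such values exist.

fan = False; rain = False; cache = False; key = True; net = False

cache ^ fan ^ net = F ^ F ^ F = False ✓
fan ^ key ^ net = F ^ T ^ F = True ✓
cache ^ fan ^ rain = F ^ F ^ F = False ✓
key ^ net ^ rain = T ^ F ^ F = True ✓
cache ^ rain = F ^ F = False ✓
key ^ net = T ^ F = True ✓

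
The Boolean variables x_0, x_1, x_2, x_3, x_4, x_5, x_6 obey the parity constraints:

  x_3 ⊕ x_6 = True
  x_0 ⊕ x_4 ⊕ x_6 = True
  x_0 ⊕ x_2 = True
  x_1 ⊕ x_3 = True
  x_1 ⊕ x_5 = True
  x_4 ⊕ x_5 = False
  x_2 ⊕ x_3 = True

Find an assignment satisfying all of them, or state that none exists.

x_0 = False; x_1 = True; x_2 = True; x_3 = False; x_4 = False; x_5 = False; x_6 = True

x_3 ⊕ x_6 = F ⊕ T = True ✓
x_0 ⊕ x_4 ⊕ x_6 = F ⊕ F ⊕ T = True ✓
x_0 ⊕ x_2 = F ⊕ T = True ✓
x_1 ⊕ x_3 = T ⊕ F = True ✓
x_1 ⊕ x_5 = T ⊕ F = True ✓
x_4 ⊕ x_5 = F ⊕ F = False ✓
x_2 ⊕ x_3 = T ⊕ F = True ✓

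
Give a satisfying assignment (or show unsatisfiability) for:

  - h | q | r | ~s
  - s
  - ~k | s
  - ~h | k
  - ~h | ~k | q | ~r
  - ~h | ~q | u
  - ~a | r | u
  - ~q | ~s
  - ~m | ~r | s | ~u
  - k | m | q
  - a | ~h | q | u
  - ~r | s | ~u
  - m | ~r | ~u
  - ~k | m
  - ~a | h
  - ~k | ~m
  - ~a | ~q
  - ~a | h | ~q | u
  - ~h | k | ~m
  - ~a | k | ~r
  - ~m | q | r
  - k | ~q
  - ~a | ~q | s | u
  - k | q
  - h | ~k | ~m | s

Unsatisfiable — no assignment works.

Case s = True:
  (~q | ~s) forces q = False.
  (k | q) forces k = True.
  (~k | m) forces m = True.
  Clause (~k | ~m) is falsified — contradiction.
Case s = False:
  Clause (s) is falsified — contradiction.
Both cases fail, so the formula is unsatisfiable.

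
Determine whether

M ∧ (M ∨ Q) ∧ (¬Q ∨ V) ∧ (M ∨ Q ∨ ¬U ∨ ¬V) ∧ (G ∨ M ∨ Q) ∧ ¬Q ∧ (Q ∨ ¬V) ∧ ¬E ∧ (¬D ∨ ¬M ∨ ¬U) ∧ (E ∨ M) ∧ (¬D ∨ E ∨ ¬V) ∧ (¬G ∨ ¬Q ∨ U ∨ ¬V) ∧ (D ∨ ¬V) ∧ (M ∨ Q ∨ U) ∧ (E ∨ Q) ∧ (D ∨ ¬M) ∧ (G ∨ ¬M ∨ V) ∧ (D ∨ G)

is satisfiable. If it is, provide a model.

Unsatisfiable — no assignment works.

Case E = True:
  Clause (¬E) is falsified — contradiction.
Case E = False:
  (M) forces M = True.
  (¬Q) forces Q = False.
  Clause (E ∨ Q) is falsified — contradiction.
Both cases fail, so the formula is unsatisfiable.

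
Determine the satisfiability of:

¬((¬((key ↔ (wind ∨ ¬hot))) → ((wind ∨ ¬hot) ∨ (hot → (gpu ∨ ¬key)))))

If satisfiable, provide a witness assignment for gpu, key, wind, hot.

gpu = False, key = True, wind = False, hot = True

  ¬((¬((key ↔ (wind ∨ ¬hot))) → ((wind ∨ ¬hot) ∨ (hot → (gpu ∨ ¬key))))) = True
    ¬((key ↔ (wind ∨ ¬hot))) → ((wind ∨ ¬hot) ∨ (hot → (gpu ∨ ¬key))) = False
      ¬((key ↔ (wind ∨ ¬hot))) = True
        key ↔ (wind ∨ ¬hot) = False
          wind ∨ ¬hot = False
            ¬hot = False
      (wind ∨ ¬hot) ∨ (hot → (gpu ∨ ¬key)) = False
        wind ∨ ¬hot = False
          ¬hot = False
        hot → (gpu ∨ ¬key) = False
          gpu ∨ ¬key = False
            ¬key = False
The formula evaluates to True.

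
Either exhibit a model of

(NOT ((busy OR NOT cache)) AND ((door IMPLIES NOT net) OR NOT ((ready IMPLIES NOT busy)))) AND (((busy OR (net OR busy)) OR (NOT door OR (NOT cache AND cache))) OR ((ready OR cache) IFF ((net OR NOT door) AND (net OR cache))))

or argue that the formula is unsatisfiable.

busy: False, door: False, ready: False, net: False, cache: True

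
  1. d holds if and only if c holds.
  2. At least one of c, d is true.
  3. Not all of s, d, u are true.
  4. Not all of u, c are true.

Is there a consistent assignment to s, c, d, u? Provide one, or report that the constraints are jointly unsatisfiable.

s = True, c = True, d = True, u = False

  (1) d=T, c=T — same ✓
  (2) {c, d}: 2 true — at least one ✓
  (3) {s, d, u}: 2/3 true — not all ✓
  (4) {u, c}: 1/2 true — not all ✓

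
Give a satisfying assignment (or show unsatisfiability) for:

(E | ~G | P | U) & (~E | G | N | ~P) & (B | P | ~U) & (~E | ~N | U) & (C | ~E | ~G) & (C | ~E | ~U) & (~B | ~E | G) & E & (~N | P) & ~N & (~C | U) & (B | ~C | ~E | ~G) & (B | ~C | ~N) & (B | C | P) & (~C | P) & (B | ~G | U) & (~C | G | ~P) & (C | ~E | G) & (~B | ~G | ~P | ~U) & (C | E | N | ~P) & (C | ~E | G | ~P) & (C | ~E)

Case N = True:
  Clause (~N) is falsified — contradiction.
Case N = False:
  (E) forces E = True.
  (C | ~E) forces C = True.
  (~C | U) forces U = True.
  (~C | P) forces P = True.
  (~E | G | N | ~P) forces G = True.
  (B | ~C | ~E | ~G) forces B = True.
  Clause (~B | ~G | ~P | ~U) is falsified — contradiction.
Both cases fail, so the formula is unsatisfiable.

Unsatisfiable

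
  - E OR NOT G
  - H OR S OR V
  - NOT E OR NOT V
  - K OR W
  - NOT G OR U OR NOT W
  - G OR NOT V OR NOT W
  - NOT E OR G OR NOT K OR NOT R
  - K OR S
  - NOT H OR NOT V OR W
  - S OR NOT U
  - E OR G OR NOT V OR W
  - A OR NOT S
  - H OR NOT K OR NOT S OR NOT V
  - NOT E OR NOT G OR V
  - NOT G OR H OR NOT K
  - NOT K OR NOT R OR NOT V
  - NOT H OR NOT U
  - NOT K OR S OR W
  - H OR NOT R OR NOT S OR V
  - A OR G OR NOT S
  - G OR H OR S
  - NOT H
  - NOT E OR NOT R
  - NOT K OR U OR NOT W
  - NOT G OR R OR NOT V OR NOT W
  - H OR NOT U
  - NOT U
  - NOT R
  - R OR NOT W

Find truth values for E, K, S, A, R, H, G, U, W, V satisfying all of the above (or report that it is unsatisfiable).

Unit clause (NOT H) forces H = False.
In (H OR NOT U) only NOT U is left, so U = False.
Unit clause (NOT R) forces R = False.
In (R OR NOT W) only NOT W is left, so W = False.
In (K OR W) only K is left, so K = True.
In (NOT G OR H OR NOT K) only NOT G is left, so G = False.
In (NOT K OR S OR W) only S is left, so S = True.
In (A OR G OR NOT S) only A is left, so A = True.
In (H OR NOT K OR NOT S OR NOT V) only NOT V is left, so V = False.
Set E = True.
All clauses satisfied.

E: True, K: True, S: True, A: True, R: False, H: False, G: False, U: False, W: False, V: False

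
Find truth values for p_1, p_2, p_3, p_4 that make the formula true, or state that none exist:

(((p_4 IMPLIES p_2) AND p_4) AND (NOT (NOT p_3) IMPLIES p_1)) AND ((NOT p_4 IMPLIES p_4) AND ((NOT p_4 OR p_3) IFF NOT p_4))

p_1=F; p_2=T; p_3=F; p_4=T

  ((p_4 IMPLIES p_2) AND p_4) AND (NOT (NOT p_3) IMPLIES p_1) = True
    (p_4 IMPLIES p_2) AND p_4 = True
      p_4 IMPLIES p_2 = True
    NOT (NOT p_3) IMPLIES p_1 = True
      NOT (NOT p_3) = False
        NOT p_3 = True
  (NOT p_4 IMPLIES p_4) AND ((NOT p_4 OR p_3) IFF NOT p_4) = True
    NOT p_4 IMPLIES p_4 = True
      NOT p_4 = False
    (NOT p_4 OR p_3) IFF NOT p_4 = True
      NOT p_4 OR p_3 = False
        NOT p_4 = False
      NOT p_4 = False
Both conjuncts True, so the formula holds.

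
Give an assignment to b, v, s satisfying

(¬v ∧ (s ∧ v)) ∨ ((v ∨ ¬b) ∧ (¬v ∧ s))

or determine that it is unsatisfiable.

b: False, v: False, s: True

  (¬v ∧ (s ∧ v)) ∨ ((v ∨ ¬b) ∧ (¬v ∧ s)) = True
    ¬v ∧ (s ∧ v) = False
      ¬v = True
      s ∧ v = False
    (v ∨ ¬b) ∧ (¬v ∧ s) = True
      v ∨ ¬b = True
        ¬b = True
      ¬v ∧ s = True
        ¬v = True
The formula evaluates to True.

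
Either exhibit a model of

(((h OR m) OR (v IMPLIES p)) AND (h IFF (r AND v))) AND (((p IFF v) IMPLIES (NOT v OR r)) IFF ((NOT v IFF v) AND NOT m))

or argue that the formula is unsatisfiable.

r: False, p: True, m: False, v: True, h: False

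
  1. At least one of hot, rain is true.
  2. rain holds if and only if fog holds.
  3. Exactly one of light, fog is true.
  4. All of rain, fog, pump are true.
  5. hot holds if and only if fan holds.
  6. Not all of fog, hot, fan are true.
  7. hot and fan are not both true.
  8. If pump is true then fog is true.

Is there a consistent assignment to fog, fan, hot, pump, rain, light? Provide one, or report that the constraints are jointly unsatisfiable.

fog = True, fan = False, hot = False, pump = True, rain = True, light = False

  (1) {hot, rain}: 1 true — at least one ✓
  (2) rain=T, fog=T — same ✓
  (3) {light, fog}: 1 true — exactly one ✓
  (4) {rain, fog, pump}: all 3 true ✓
  (5) hot=F, fan=F — same ✓
  (6) {fog, hot, fan}: 1/3 true — not all ✓
  (7) hot=F, fan=F — not both ✓
  (8) pump=T ⇒ fog: T ✓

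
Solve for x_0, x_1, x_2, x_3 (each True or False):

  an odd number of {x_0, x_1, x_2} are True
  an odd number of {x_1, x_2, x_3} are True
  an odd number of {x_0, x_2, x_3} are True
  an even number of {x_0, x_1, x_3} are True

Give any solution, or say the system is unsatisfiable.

x_0=F, x_1=F, x_2=T, x_3=F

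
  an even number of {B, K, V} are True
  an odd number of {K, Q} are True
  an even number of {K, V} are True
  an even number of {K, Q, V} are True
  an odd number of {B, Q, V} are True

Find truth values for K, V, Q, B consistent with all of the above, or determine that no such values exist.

K: True, V: True, Q: False, B: False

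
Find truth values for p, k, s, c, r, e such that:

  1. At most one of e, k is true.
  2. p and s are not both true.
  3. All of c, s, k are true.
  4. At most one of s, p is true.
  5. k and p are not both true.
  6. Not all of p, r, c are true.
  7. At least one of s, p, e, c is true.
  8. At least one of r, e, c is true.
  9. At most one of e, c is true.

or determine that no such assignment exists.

p=F, k=T, s=T, c=T, r=T, e=F

  (1) {e, k}: 1 true — at most one ✓
  (2) p=F, s=T — not both ✓
  (3) {c, s, k}: all 3 true ✓
  (4) {s, p}: 1 true — at most one ✓
  (5) k=T, p=F — not both ✓
  (6) {p, r, c}: 2/3 true — not all ✓
  (7) {s, p, e, c}: 2 true — at least one ✓
  (8) {r, e, c}: 2 true — at least one ✓
  (9) {e, c}: 1 true — at most one ✓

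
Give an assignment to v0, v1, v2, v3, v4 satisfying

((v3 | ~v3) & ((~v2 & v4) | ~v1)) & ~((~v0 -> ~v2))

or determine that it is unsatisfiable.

v0 = False, v1 = False, v2 = True, v3 = True, v4 = False

  (v3 | ~v3) & ((~v2 & v4) | ~v1) = True
    v3 | ~v3 = True
      ~v3 = False
    (~v2 & v4) | ~v1 = True
      ~v2 & v4 = False
        ~v2 = False
      ~v1 = True
  ~((~v0 -> ~v2)) = True
    ~v0 -> ~v2 = False
      ~v0 = True
      ~v2 = False
Both conjuncts True, so the formula holds.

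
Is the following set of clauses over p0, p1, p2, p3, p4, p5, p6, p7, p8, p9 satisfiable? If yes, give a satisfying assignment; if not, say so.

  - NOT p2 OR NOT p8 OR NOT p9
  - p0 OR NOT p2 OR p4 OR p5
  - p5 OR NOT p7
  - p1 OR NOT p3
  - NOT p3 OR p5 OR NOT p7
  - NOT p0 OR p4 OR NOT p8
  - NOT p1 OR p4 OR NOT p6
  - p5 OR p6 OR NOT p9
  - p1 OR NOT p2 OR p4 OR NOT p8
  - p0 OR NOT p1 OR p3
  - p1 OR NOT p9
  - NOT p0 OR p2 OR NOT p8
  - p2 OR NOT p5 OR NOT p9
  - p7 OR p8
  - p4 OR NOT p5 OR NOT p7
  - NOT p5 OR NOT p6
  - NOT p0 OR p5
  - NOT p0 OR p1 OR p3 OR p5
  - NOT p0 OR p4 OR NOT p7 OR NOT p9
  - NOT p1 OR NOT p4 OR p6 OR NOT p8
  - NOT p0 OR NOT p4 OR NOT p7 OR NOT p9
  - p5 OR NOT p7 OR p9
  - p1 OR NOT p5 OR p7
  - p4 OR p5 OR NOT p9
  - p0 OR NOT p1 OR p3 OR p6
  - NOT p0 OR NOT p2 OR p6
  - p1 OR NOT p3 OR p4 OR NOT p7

p0: False, p1: False, p2: False, p3: False, p4: True, p5: True, p6: False, p7: True, p8: False, p9: False

Set p0 = False.
Set p1 = False.
  then (p1 OR NOT p3) forces p3 = False.
  then (p1 OR NOT p9) forces p9 = False.
Set p2 = False.
Set p4 = True.
Set p5 = True.
  then (NOT p5 OR NOT p6) forces p6 = False.
  then (p1 OR NOT p5 OR p7) forces p7 = True.
Set p8 = False.
All clauses satisfied.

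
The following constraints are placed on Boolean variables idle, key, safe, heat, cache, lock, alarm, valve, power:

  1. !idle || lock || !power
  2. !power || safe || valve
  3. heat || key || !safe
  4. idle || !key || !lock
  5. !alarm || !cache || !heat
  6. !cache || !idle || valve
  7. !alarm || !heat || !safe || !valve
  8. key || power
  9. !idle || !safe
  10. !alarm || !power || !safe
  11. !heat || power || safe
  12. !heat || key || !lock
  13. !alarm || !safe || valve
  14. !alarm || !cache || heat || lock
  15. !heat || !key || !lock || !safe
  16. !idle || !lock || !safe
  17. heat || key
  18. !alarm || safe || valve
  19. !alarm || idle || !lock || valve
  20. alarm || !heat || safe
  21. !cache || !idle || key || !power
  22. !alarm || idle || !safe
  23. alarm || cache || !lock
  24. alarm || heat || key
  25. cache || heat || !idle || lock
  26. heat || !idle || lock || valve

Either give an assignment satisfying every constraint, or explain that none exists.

Set idle = False.
Set key = True.
  then (idle || !key || !lock) forces lock = False.
Set safe = True.
  then (!alarm || idle || !safe) forces alarm = False.
Set heat = False.
Set cache = False.
Set valve = True.
Set power = False.
All clauses satisfied.

idle=F, key=T, safe=T, heat=F, cache=F, lock=F, alarm=F, valve=T, power=F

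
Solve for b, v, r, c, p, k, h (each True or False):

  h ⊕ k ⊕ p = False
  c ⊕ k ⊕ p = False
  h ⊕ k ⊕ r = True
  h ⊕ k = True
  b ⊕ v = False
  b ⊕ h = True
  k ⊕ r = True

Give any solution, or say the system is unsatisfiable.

b=T, v=T, r=F, c=F, p=T, k=T, h=F

h ⊕ k ⊕ p = F ⊕ T ⊕ T = False ✓
c ⊕ k ⊕ p = F ⊕ T ⊕ T = False ✓
h ⊕ k ⊕ r = F ⊕ T ⊕ F = True ✓
h ⊕ k = F ⊕ T = True ✓
b ⊕ v = T ⊕ T = False ✓
b ⊕ h = T ⊕ F = True ✓
k ⊕ r = T ⊕ F = True ✓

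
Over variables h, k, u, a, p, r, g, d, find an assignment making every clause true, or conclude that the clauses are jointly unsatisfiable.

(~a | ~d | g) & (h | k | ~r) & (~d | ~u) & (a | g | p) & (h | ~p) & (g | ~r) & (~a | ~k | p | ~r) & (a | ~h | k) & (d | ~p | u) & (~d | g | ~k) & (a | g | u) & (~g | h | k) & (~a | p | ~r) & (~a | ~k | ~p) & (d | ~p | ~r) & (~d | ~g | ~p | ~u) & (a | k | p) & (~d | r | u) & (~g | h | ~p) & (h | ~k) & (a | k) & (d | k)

Set h = True.
Set k = True.
Set u = False.
Set a = False.
  then (a | g | u) forces g = True.
Set p = False.
Set r = False.
  then (~d | r | u) forces d = False.
All clauses satisfied.

h = True; k = True; u = False; a = False; p = False; r = False; g = True; d = False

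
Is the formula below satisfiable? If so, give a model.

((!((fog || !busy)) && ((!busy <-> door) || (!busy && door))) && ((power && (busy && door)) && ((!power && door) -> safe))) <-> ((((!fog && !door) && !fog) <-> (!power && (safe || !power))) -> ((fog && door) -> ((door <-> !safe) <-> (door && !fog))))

fog = True, door = True, safe = False, busy = True, power = True

  ((!((fog || !busy)) && ((!busy <-> door) || (!busy && door))) && ((power && (busy && door)) && ((!power && door) -> safe))) <-> ((((!fog && !door) && !fog) <-> (!power && (safe || !power))) -> ((fog && door) -> ((door <-> !safe) <-> (door && !fog)))) = True
    (!((fog || !busy)) && ((!busy <-> door) || (!busy && door))) && ((power && (busy && door)) && ((!power && door) -> safe)) = False
      !((fog || !busy)) && ((!busy <-> door) || (!busy && door)) = False
        !((fog || !busy)) = False
          fog || !busy = True
            !busy = False
        (!busy <-> door) || (!busy && door) = False
          !busy <-> door = False
            !busy = False
          !busy && door = False
            !busy = False
      (power && (busy && door)) && ((!power && door) -> safe) = True
        power && (busy && door) = True
          busy && door = True
        (!power && door) -> safe = True
          !power && door = False
            !power = False
    (((!fog && !door) && !fog) <-> (!power && (safe || !power))) -> ((fog && door) -> ((door <-> !safe) <-> (door && !fog))) = False
      ((!fog && !door) && !fog) <-> (!power && (safe || !power)) = True
        (!fog && !door) && !fog = False
          !fog && !door = False
            !fog = False
            !door = False
          !fog = False
        !power && (safe || !power) = False
          !power = False
          safe || !power = False
            !power = False
      (fog && door) -> ((door <-> !safe) <-> (door && !fog)) = False
        fog && door = True
        (door <-> !safe) <-> (door && !fog) = False
          door <-> !safe = True
            !safe = True
          door && !fog = False
            !fog = False
The formula evaluates to True.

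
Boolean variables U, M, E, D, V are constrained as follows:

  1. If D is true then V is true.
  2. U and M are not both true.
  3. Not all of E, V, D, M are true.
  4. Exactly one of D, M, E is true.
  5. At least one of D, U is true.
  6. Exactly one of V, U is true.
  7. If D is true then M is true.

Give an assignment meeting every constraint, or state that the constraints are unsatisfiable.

U = True, M = False, E = True, D = False, V = False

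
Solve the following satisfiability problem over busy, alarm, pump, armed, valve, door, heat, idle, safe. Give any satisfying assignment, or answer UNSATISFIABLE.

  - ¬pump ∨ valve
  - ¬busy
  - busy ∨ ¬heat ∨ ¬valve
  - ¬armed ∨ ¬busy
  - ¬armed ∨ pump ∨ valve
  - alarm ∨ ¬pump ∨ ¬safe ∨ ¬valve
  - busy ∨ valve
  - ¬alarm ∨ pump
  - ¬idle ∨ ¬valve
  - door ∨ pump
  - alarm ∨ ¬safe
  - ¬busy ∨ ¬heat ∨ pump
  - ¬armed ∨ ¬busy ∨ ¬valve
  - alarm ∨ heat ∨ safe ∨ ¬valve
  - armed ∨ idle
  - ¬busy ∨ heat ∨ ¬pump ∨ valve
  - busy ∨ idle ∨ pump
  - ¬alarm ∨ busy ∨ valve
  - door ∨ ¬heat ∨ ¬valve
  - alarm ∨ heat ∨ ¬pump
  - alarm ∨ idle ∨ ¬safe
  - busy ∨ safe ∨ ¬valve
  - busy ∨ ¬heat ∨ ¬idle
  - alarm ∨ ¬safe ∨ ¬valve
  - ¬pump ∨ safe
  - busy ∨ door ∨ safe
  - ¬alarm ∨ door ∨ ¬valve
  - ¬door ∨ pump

busy = False, alarm = True, pump = True, armed = True, valve = True, door = True, heat = False, idle = False, safe = True

Unit clause (¬busy) forces busy = False.
In (busy ∨ valve) only valve is left, so valve = True.
In (¬idle ∨ ¬valve) only ¬idle is left, so idle = False.
In (armed ∨ idle) only armed is left, so armed = True.
In (busy ∨ idle ∨ pump) only pump is left, so pump = True.
In (busy ∨ safe ∨ ¬valve) only safe is left, so safe = True.
In (alarm ∨ ¬safe ∨ ¬valve) only alarm is left, so alarm = True.
In (¬alarm ∨ door ∨ ¬valve) only door is left, so door = True.
In (busy ∨ ¬heat ∨ ¬valve) only ¬heat is left, so heat = False.
All clauses satisfied.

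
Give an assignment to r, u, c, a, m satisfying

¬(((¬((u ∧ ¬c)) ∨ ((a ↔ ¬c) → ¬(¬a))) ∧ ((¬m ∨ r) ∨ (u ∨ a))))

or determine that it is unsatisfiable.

r=F, u=F, c=F, a=F, m=T

  ¬(((¬((u ∧ ¬c)) ∨ ((a ↔ ¬c) → ¬(¬a))) ∧ ((¬m ∨ r) ∨ (u ∨ a)))) = True
    (¬((u ∧ ¬c)) ∨ ((a ↔ ¬c) → ¬(¬a))) ∧ ((¬m ∨ r) ∨ (u ∨ a)) = False
      ¬((u ∧ ¬c)) ∨ ((a ↔ ¬c) → ¬(¬a)) = True
        ¬((u ∧ ¬c)) = True
          u ∧ ¬c = False
            ¬c = True
        (a ↔ ¬c) → ¬(¬a) = True
          a ↔ ¬c = False
            ¬c = True
          ¬(¬a) = False
            ¬a = True
      (¬m ∨ r) ∨ (u ∨ a) = False
        ¬m ∨ r = False
          ¬m = False
        u ∨ a = False
The formula evaluates to True.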